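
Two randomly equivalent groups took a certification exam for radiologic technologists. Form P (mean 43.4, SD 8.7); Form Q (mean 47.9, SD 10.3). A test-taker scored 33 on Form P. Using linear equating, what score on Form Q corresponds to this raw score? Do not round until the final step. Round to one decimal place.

35.6

Linear equating: y = (SD_Y/SD_X)(x − M_X) + M_Y
y = (10.3/8.7)(33 − 43.4) + 47.9
y = 1.183908 × -10.4 + 47.9 = -12.3126 + 47.9 = 35.6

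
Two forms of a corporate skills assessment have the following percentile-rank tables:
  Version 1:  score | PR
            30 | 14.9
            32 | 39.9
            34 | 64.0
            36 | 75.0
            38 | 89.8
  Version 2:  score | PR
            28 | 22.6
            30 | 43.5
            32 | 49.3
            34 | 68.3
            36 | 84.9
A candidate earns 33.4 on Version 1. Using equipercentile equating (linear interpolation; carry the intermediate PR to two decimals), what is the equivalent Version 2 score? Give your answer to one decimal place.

PR of 33.4 on Version 1: 39.9 + (33.4 − 32)/(34 − 32) × (64.0 − 39.9) = 56.77
On Version 2, PR 56.77 falls between score 32 (PR 49.3) and 34 (PR 68.3).
Interpolate: 32 + (56.77 − 49.3)/(68.3 − 49.3) × (34 − 32) = 32.8

32.8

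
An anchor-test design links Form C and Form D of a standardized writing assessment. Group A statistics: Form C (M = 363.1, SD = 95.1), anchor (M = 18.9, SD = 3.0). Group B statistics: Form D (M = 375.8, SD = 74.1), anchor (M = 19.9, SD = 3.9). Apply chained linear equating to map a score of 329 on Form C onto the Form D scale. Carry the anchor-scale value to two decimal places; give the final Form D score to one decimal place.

336.3

Form C → anchor (Group A): v = (3.0/95.1)(329 − 363.1) + 18.9 = 17.82
anchor → Form D (Group B): y = (74.1/3.9)(17.82 − 19.9) + 375.8 = 336.3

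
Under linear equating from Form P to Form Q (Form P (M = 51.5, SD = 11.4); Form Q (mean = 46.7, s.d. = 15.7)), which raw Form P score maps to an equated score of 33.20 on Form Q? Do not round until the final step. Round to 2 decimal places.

41.70

Invert y = (SD_Y/SD_X)(x − M_X) + M_Y:
x = (SD_X/SD_Y)(y − M_Y) + M_X = (11.4/15.7)(33.20 − 46.7) + 51.5
x = 0.726115 × -13.500 + 51.5 = 41.70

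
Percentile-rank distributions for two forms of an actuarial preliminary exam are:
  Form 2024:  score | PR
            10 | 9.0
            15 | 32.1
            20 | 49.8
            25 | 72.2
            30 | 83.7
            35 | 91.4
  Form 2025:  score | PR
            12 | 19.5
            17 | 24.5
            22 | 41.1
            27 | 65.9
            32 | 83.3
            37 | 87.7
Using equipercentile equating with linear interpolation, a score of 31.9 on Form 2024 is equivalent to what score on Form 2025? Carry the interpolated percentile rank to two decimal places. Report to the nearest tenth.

PR of 31.9 on Form 2024: 83.7 + (31.9 − 30)/(35 − 30) × (91.4 − 83.7) = 86.63
On Form 2025, PR 86.63 falls between score 32 (PR 83.3) and 37 (PR 87.7).
Interpolate: 32 + (86.63 − 83.3)/(87.7 − 83.3) × (37 − 32) = 35.8

35.8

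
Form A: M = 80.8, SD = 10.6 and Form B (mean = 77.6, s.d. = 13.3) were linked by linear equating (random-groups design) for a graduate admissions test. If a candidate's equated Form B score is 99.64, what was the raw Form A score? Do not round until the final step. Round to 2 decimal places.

Invert y = (SD_Y/SD_X)(x − M_X) + M_Y:
x = (SD_X/SD_Y)(y − M_Y) + M_X = (10.6/13.3)(99.64 − 77.6) + 80.8
x = 0.796992 × 22.040 + 80.8 = 98.37

98.37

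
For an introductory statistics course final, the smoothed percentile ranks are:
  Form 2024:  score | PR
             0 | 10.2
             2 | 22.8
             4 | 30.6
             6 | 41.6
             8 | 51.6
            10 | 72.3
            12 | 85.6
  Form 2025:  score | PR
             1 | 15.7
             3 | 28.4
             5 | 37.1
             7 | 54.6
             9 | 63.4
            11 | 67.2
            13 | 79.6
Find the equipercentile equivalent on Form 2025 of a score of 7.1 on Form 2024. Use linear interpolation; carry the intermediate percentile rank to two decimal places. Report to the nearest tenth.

PR of 7.1 on Form 2024: 41.6 + (7.1 − 6)/(8 − 6) × (51.6 − 41.6) = 47.10
On Form 2025, PR 47.10 falls between score 5 (PR 37.1) and 7 (PR 54.6).
Interpolate: 5 + (47.10 − 37.1)/(54.6 − 37.1) × (7 − 5) = 6.1

6.1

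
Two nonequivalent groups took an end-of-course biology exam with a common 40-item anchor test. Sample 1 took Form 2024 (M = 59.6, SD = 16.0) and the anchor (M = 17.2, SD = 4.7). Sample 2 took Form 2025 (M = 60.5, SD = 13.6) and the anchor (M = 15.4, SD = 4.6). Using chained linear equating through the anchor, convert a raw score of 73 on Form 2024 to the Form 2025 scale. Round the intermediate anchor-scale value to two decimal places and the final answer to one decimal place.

Form 2024 → anchor (Sample 1): v = (4.7/16.0)(73 − 59.6) + 17.2 = 21.14
anchor → Form 2025 (Sample 2): y = (13.6/4.6)(21.14 − 15.4) + 60.5 = 77.5

77.5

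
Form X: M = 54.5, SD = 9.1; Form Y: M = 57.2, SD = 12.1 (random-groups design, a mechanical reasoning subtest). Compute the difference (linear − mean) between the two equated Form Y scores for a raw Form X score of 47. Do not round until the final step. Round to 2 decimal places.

-2.47

Mean-equated: 47 + (57.2 − 54.5) = 49.70
Linear-equated: (12.1/9.1)(47 − 54.5) + 57.2 = 47.227
Difference = 47.227 − 49.70 = -2.47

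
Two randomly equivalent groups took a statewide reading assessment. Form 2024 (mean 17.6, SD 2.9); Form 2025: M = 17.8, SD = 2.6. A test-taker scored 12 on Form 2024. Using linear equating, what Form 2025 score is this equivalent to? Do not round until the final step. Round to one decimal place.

12.8

Linear equating: y = (SD_Y/SD_X)(x − M_X) + M_Y
y = (2.6/2.9)(12 − 17.6) + 17.8
y = 0.896552 × -5.6 + 17.8 = -5.0207 + 17.8 = 12.8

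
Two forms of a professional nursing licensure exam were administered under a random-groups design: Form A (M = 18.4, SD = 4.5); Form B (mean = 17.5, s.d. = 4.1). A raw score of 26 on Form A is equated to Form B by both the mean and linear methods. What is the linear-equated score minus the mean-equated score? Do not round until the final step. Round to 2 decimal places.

-0.68

Mean-equated: 26 + (17.5 − 18.4) = 25.10
Linear-equated: (4.1/4.5)(26 − 18.4) + 17.5 = 24.424
Difference = 24.424 − 25.10 = -0.68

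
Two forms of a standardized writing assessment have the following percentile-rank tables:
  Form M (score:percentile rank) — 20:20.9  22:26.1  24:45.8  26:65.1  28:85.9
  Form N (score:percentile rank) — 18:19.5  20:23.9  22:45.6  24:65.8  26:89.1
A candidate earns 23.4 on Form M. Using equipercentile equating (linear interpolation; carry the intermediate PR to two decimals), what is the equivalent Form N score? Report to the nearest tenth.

21.5

PR of 23.4 on Form M: 26.1 + (23.4 − 22)/(24 − 22) × (45.8 − 26.1) = 39.89
On Form N, PR 39.89 falls between score 20 (PR 23.9) and 22 (PR 45.6).
Interpolate: 20 + (39.89 − 23.9)/(45.6 − 23.9) × (22 − 20) = 21.5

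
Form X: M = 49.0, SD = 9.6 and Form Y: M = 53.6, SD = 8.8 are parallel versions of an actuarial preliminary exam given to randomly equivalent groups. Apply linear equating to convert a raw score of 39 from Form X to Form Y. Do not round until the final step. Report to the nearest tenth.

44.4

Linear equating: y = (SD_Y/SD_X)(x − M_X) + M_Y
y = (8.8/9.6)(39 − 49.0) + 53.6
y = 0.916667 × -10.0 + 53.6 = -9.1667 + 53.6 = 44.4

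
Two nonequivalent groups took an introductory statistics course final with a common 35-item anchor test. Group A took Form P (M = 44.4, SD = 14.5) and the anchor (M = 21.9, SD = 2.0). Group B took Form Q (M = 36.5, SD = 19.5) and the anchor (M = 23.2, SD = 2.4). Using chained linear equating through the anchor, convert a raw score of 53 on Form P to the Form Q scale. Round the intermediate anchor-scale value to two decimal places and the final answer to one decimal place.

35.6

Form P → anchor (Group A): v = (2.0/14.5)(53 − 44.4) + 21.9 = 23.09
anchor → Form Q (Group B): y = (19.5/2.4)(23.09 − 23.2) + 36.5 = 35.6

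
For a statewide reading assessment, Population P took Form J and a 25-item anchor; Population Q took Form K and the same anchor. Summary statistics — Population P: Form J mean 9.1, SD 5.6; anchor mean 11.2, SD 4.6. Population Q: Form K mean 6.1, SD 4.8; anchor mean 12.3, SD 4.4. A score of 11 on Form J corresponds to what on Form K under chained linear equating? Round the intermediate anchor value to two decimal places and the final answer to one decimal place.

Form J → anchor (Population P): v = (4.6/5.6)(11 − 9.1) + 11.2 = 12.76
anchor → Form K (Population Q): y = (4.8/4.4)(12.76 − 12.3) + 6.1 = 6.6

6.6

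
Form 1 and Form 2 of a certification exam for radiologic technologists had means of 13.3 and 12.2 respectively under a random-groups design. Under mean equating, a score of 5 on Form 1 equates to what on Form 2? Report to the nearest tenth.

3.9

Mean equating: y = x + (M_Y − M_X) = 5 + (12.2 − 13.3) = 3.9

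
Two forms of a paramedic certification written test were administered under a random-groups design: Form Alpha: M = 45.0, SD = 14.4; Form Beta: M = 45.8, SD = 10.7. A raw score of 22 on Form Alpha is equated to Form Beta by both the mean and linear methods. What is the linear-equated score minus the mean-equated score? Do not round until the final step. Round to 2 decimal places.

Mean-equated: 22 + (45.8 − 45.0) = 22.80
Linear-equated: (10.7/14.4)(22 − 45.0) + 45.8 = 28.710
Difference = 28.710 − 22.80 = 5.91

5.91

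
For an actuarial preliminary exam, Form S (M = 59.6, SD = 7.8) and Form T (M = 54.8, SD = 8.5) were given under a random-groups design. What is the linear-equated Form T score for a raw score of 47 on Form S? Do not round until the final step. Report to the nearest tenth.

41.1

Linear equating: y = (SD_Y/SD_X)(x − M_X) + M_Y
y = (8.5/7.8)(47 − 59.6) + 54.8
y = 1.089744 × -12.6 + 54.8 = -13.7308 + 54.8 = 41.1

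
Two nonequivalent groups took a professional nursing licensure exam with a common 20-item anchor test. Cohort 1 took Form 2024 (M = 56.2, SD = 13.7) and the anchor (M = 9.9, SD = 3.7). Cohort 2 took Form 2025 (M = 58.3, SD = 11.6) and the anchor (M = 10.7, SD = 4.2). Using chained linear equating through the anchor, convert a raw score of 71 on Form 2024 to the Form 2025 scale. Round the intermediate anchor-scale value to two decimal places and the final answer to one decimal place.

Form 2024 → anchor (Cohort 1): v = (3.7/13.7)(71 − 56.2) + 9.9 = 13.90
anchor → Form 2025 (Cohort 2): y = (11.6/4.2)(13.90 − 10.7) + 58.3 = 67.1

67.1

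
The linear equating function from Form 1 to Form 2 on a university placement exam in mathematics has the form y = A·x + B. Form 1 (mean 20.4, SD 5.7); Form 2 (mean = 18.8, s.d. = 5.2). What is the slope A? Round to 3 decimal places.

A = SD_Y / SD_X = 5.2 / 5.7 = 0.912

0.912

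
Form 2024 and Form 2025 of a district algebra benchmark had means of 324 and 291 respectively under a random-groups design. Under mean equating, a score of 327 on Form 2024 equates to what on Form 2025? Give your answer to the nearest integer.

Mean equating: y = x + (M_Y − M_X) = 327 + (291 − 324) = 294

294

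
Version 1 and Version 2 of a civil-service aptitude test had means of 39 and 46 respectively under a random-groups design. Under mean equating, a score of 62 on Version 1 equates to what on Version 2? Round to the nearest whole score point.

69

Mean equating: y = x + (M_Y − M_X) = 62 + (46 − 39) = 69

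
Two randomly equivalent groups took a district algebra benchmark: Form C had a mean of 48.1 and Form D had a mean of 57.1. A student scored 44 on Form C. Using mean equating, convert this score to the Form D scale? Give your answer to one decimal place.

Mean equating: y = x + (M_Y − M_X) = 44 + (57.1 − 48.1) = 53.0

53.0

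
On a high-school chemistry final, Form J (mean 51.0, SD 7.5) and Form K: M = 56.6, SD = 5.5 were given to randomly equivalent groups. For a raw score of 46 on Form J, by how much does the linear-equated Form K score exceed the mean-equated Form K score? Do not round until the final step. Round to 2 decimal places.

Mean-equated: 46 + (56.6 − 51.0) = 51.60
Linear-equated: (5.5/7.5)(46 − 51.0) + 56.6 = 52.933
Difference = 52.933 − 51.60 = 1.33

1.33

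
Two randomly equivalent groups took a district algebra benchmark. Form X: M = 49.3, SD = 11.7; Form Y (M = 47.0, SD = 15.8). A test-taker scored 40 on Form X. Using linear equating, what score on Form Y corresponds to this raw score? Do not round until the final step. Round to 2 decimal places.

Linear equating: y = (SD_Y/SD_X)(x − M_X) + M_Y
y = (15.8/11.7)(40 − 49.3) + 47.0
y = 1.350427 × -9.3 + 47.0 = -12.5590 + 47.0 = 34.44

34.44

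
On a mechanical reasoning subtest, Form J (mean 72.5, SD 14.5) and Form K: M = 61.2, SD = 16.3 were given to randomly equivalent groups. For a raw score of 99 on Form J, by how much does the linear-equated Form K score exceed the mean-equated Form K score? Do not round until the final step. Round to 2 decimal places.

Mean-equated: 99 + (61.2 − 72.5) = 87.70
Linear-equated: (16.3/14.5)(99 − 72.5) + 61.2 = 90.990
Difference = 90.990 − 87.70 = 3.29

3.29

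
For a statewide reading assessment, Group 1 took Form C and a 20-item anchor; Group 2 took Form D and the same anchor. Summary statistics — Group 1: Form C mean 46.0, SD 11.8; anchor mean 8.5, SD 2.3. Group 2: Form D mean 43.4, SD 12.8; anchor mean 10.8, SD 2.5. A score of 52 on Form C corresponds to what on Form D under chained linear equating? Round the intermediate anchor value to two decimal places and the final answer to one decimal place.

Form C → anchor (Group 1): v = (2.3/11.8)(52 − 46.0) + 8.5 = 9.67
anchor → Form D (Group 2): y = (12.8/2.5)(9.67 − 10.8) + 43.4 = 37.6

37.6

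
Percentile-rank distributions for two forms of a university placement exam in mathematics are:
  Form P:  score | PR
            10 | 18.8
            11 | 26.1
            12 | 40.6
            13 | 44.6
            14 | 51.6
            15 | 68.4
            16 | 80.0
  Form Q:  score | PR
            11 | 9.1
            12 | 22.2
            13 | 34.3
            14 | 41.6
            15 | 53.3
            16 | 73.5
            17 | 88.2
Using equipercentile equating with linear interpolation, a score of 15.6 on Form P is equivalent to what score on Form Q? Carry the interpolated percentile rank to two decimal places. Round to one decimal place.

PR of 15.6 on Form P: 68.4 + (15.6 − 15)/(16 − 15) × (80.0 − 68.4) = 75.36
On Form Q, PR 75.36 falls between score 16 (PR 73.5) and 17 (PR 88.2).
Interpolate: 16 + (75.36 − 73.5)/(88.2 − 73.5) × (17 − 16) = 16.1

16.1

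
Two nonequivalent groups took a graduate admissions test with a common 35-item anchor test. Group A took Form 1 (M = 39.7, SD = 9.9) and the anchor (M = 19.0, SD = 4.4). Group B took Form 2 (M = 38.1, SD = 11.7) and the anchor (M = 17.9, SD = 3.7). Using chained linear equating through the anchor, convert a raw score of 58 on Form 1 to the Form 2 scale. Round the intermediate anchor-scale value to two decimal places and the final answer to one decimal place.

67.3

Form 1 → anchor (Group A): v = (4.4/9.9)(58 − 39.7) + 19.0 = 27.13
anchor → Form 2 (Group B): y = (11.7/3.7)(27.13 − 17.9) + 38.1 = 67.3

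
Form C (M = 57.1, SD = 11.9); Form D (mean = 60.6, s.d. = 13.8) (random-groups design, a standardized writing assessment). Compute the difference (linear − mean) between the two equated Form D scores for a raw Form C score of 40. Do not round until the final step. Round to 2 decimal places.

Mean-equated: 40 + (60.6 − 57.1) = 43.50
Linear-equated: (13.8/11.9)(40 − 57.1) + 60.6 = 40.770
Difference = 40.770 − 43.50 = -2.73

-2.73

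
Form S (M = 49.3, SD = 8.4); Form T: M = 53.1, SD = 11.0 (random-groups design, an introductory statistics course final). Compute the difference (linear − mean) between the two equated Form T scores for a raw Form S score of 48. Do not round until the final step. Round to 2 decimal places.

Mean-equated: 48 + (53.1 − 49.3) = 51.80
Linear-equated: (11.0/8.4)(48 − 49.3) + 53.1 = 51.398
Difference = 51.398 − 51.80 = -0.40

-0.40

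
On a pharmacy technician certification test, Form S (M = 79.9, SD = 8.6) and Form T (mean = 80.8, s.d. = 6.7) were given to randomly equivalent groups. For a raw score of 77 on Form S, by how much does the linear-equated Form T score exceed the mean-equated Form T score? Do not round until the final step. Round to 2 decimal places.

0.64

Mean-equated: 77 + (80.8 − 79.9) = 77.90
Linear-equated: (6.7/8.6)(77 − 79.9) + 80.8 = 78.541
Difference = 78.541 − 77.90 = 0.64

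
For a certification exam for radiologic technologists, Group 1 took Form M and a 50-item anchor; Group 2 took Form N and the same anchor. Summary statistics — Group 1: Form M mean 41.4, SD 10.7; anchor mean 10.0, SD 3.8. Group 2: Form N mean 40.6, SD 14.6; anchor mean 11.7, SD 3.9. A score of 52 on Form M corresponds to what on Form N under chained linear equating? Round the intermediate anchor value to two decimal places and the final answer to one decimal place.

48.3

Form M → anchor (Group 1): v = (3.8/10.7)(52 − 41.4) + 10.0 = 13.76
anchor → Form N (Group 2): y = (14.6/3.9)(13.76 − 11.7) + 40.6 = 48.3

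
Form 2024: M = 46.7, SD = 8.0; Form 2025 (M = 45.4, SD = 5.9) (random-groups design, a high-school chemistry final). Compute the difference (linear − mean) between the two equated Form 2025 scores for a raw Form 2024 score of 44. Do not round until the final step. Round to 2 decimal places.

Mean-equated: 44 + (45.4 − 46.7) = 42.70
Linear-equated: (5.9/8.0)(44 − 46.7) + 45.4 = 43.409
Difference = 43.409 − 42.70 = 0.71

0.71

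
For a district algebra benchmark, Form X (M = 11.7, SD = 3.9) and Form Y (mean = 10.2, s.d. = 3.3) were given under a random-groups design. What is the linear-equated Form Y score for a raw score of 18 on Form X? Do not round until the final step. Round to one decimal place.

Linear equating: y = (SD_Y/SD_X)(x − M_X) + M_Y
y = (3.3/3.9)(18 − 11.7) + 10.2
y = 0.846154 × 6.3 + 10.2 = 5.3308 + 10.2 = 15.5

15.5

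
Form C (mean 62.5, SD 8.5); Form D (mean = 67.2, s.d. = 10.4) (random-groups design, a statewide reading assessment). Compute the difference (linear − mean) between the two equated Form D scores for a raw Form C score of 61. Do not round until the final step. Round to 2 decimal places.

Mean-equated: 61 + (67.2 − 62.5) = 65.70
Linear-equated: (10.4/8.5)(61 − 62.5) + 67.2 = 65.365
Difference = 65.365 − 65.70 = -0.34

-0.34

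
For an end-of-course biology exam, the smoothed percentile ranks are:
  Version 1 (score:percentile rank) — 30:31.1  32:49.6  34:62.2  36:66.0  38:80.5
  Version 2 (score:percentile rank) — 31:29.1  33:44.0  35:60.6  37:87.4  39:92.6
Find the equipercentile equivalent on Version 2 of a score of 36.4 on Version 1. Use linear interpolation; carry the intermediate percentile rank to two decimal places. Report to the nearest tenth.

35.6

PR of 36.4 on Version 1: 66.0 + (36.4 − 36)/(38 − 36) × (80.5 − 66.0) = 68.90
On Version 2, PR 68.90 falls between score 35 (PR 60.6) and 37 (PR 87.4).
Interpolate: 35 + (68.90 − 60.6)/(87.4 − 60.6) × (37 − 35) = 35.6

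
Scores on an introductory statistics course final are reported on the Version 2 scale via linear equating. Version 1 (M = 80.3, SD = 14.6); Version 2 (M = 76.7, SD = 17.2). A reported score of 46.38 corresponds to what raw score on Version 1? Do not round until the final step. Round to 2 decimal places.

Invert y = (SD_Y/SD_X)(x − M_X) + M_Y:
x = (SD_X/SD_Y)(y − M_Y) + M_X = (14.6/17.2)(46.38 − 76.7) + 80.3
x = 0.848837 × -30.320 + 80.3 = 54.56

54.56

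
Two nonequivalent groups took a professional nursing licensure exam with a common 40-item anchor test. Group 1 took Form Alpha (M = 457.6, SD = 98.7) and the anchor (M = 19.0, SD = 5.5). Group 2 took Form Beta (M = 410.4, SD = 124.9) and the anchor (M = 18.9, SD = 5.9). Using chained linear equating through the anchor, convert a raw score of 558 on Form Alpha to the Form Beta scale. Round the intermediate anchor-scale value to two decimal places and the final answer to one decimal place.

530.9

Form Alpha → anchor (Group 1): v = (5.5/98.7)(558 − 457.6) + 19.0 = 24.59
anchor → Form Beta (Group 2): y = (124.9/5.9)(24.59 − 18.9) + 410.4 = 530.9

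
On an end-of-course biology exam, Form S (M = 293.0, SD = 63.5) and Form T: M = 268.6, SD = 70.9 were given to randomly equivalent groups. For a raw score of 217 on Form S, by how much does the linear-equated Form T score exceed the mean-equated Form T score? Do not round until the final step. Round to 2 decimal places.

-8.86

Mean-equated: 217 + (268.6 − 293.0) = 192.60
Linear-equated: (70.9/63.5)(217 − 293.0) + 268.6 = 183.743
Difference = 183.743 − 192.60 = -8.86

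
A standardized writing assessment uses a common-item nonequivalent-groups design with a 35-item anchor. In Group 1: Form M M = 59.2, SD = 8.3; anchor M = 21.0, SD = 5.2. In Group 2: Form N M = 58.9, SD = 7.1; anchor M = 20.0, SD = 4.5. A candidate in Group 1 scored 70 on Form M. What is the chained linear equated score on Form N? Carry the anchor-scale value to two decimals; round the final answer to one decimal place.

Form M → anchor (Group 1): v = (5.2/8.3)(70 − 59.2) + 21.0 = 27.77
anchor → Form N (Group 2): y = (7.1/4.5)(27.77 − 20.0) + 58.9 = 71.2

71.2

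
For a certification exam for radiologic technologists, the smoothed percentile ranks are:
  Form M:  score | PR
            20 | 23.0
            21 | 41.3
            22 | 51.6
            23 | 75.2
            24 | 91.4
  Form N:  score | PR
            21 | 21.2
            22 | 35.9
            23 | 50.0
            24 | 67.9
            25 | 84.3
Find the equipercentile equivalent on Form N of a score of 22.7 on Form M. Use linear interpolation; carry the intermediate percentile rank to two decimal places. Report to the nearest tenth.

PR of 22.7 on Form M: 51.6 + (22.7 − 22)/(23 − 22) × (75.2 − 51.6) = 68.12
On Form N, PR 68.12 falls between score 24 (PR 67.9) and 25 (PR 84.3).
Interpolate: 24 + (68.12 − 67.9)/(84.3 − 67.9) × (25 − 24) = 24.0

24.0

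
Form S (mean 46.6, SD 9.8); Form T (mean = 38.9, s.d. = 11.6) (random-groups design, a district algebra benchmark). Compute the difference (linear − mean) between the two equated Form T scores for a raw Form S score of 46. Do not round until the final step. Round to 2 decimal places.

-0.11

Mean-equated: 46 + (38.9 − 46.6) = 38.30
Linear-equated: (11.6/9.8)(46 − 46.6) + 38.9 = 38.190
Difference = 38.190 − 38.30 = -0.11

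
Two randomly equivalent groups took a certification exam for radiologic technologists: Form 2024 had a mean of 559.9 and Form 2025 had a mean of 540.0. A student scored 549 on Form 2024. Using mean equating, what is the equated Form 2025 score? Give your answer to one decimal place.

529.1

Mean equating: y = x + (M_Y − M_X) = 549 + (540.0 − 559.9) = 529.1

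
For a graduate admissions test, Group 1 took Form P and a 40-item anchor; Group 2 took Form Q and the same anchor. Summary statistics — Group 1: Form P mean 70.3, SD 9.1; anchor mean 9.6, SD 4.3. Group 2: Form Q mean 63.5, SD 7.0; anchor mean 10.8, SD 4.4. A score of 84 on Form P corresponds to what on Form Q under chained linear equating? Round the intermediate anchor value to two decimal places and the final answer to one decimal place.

Form P → anchor (Group 1): v = (4.3/9.1)(84 − 70.3) + 9.6 = 16.07
anchor → Form Q (Group 2): y = (7.0/4.4)(16.07 − 10.8) + 63.5 = 71.9

71.9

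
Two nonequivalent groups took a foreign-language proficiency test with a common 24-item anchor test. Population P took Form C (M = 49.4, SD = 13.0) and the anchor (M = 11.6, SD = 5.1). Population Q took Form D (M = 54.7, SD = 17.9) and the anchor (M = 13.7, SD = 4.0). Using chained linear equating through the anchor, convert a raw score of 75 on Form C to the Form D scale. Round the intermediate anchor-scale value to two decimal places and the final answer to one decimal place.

90.2

Form C → anchor (Population P): v = (5.1/13.0)(75 − 49.4) + 11.6 = 21.64
anchor → Form D (Population Q): y = (17.9/4.0)(21.64 − 13.7) + 54.7 = 90.2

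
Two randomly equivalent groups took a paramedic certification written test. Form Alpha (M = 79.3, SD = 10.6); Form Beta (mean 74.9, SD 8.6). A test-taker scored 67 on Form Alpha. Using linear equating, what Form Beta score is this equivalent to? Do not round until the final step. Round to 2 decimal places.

64.92

Linear equating: y = (SD_Y/SD_X)(x − M_X) + M_Y
y = (8.6/10.6)(67 − 79.3) + 74.9
y = 0.811321 × -12.3 + 74.9 = -9.9792 + 74.9 = 64.92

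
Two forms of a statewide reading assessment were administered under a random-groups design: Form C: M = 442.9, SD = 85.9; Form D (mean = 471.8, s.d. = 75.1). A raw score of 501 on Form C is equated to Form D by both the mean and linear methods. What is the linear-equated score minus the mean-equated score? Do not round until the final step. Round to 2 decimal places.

Mean-equated: 501 + (471.8 − 442.9) = 529.90
Linear-equated: (75.1/85.9)(501 − 442.9) + 471.8 = 522.595
Difference = 522.595 − 529.90 = -7.30

-7.30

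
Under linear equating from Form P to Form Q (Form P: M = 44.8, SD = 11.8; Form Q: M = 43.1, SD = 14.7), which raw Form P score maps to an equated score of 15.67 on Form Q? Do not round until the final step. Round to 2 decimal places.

Invert y = (SD_Y/SD_X)(x − M_X) + M_Y:
x = (SD_X/SD_Y)(y − M_Y) + M_X = (11.8/14.7)(15.67 − 43.1) + 44.8
x = 0.802721 × -27.430 + 44.8 = 22.78

22.78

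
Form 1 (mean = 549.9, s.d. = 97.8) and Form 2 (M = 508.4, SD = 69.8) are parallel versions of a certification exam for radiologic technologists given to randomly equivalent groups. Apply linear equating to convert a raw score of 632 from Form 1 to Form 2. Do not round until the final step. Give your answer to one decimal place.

567.0

Linear equating: y = (SD_Y/SD_X)(x − M_X) + M_Y
y = (69.8/97.8)(632 − 549.9) + 508.4
y = 0.713701 × 82.1 + 508.4 = 58.5949 + 508.4 = 567.0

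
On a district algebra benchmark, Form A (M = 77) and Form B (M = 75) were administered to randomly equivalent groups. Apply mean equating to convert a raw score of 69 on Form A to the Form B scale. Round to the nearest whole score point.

Mean equating: y = x + (M_Y − M_X) = 69 + (75 − 77) = 67

67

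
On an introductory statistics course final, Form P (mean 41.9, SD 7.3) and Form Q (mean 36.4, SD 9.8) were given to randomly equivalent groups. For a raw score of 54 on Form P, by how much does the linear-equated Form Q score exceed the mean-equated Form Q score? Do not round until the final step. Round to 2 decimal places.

4.14

Mean-equated: 54 + (36.4 − 41.9) = 48.50
Linear-equated: (9.8/7.3)(54 − 41.9) + 36.4 = 52.644
Difference = 52.644 − 48.50 = 4.14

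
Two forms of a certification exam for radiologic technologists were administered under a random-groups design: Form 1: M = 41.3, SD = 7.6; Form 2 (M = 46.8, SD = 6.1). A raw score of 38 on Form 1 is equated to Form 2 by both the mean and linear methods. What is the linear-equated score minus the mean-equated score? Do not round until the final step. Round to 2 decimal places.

Mean-equated: 38 + (46.8 − 41.3) = 43.50
Linear-equated: (6.1/7.6)(38 − 41.3) + 46.8 = 44.151
Difference = 44.151 − 43.50 = 0.65

0.65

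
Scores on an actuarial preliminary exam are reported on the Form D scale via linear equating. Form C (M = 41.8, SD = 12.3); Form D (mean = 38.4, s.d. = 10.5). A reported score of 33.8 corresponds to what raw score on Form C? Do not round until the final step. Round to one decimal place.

36.4

Invert y = (SD_Y/SD_X)(x − M_X) + M_Y:
x = (SD_X/SD_Y)(y − M_Y) + M_X = (12.3/10.5)(33.8 − 38.4) + 41.8
x = 1.171429 × -4.600 + 41.8 = 36.4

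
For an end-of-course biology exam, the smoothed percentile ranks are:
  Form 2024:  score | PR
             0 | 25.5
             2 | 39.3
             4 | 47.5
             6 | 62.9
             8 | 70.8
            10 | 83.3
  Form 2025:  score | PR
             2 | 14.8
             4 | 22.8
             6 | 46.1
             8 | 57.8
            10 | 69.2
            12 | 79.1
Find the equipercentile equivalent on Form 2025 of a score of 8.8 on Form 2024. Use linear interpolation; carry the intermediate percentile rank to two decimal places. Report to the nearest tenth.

PR of 8.8 on Form 2024: 70.8 + (8.8 − 8)/(10 − 8) × (83.3 − 70.8) = 75.80
On Form 2025, PR 75.80 falls between score 10 (PR 69.2) and 12 (PR 79.1).
Interpolate: 10 + (75.80 − 69.2)/(79.1 − 69.2) × (12 − 10) = 11.3

11.3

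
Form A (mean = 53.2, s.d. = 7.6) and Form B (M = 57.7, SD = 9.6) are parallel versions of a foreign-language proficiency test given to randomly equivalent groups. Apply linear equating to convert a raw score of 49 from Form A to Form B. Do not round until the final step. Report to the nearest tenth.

Linear equating: y = (SD_Y/SD_X)(x − M_X) + M_Y
y = (9.6/7.6)(49 − 53.2) + 57.7
y = 1.263158 × -4.2 + 57.7 = -5.3053 + 57.7 = 52.4

52.4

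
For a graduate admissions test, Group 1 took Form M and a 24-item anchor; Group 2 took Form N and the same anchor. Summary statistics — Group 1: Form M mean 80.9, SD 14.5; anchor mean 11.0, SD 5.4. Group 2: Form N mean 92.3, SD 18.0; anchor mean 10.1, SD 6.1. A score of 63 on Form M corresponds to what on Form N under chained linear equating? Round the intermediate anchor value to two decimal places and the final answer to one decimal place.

Form M → anchor (Group 1): v = (5.4/14.5)(63 − 80.9) + 11.0 = 4.33
anchor → Form N (Group 2): y = (18.0/6.1)(4.33 − 10.1) + 92.3 = 75.3

75.3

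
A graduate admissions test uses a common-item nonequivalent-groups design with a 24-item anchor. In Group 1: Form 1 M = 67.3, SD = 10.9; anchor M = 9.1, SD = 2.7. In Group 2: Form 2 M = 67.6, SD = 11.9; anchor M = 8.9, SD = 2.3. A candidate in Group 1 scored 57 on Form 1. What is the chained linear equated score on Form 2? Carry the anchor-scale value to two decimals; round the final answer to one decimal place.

55.4

Form 1 → anchor (Group 1): v = (2.7/10.9)(57 − 67.3) + 9.1 = 6.55
anchor → Form 2 (Group 2): y = (11.9/2.3)(6.55 − 8.9) + 67.6 = 55.4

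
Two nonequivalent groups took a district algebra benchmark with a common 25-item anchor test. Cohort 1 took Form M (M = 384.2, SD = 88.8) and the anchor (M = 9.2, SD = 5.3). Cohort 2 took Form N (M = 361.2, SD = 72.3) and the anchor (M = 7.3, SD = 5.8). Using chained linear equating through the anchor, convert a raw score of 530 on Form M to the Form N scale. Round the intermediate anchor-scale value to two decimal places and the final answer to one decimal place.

493.3

Form M → anchor (Cohort 1): v = (5.3/88.8)(530 − 384.2) + 9.2 = 17.90
anchor → Form N (Cohort 2): y = (72.3/5.8)(17.90 − 7.3) + 361.2 = 493.3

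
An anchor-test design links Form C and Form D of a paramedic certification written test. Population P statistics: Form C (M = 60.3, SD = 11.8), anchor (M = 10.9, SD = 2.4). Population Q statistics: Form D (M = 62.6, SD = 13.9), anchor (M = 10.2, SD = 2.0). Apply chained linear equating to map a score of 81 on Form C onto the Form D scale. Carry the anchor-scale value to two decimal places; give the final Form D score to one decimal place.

Form C → anchor (Population P): v = (2.4/11.8)(81 − 60.3) + 10.9 = 15.11
anchor → Form D (Population Q): y = (13.9/2.0)(15.11 − 10.2) + 62.6 = 96.7

96.7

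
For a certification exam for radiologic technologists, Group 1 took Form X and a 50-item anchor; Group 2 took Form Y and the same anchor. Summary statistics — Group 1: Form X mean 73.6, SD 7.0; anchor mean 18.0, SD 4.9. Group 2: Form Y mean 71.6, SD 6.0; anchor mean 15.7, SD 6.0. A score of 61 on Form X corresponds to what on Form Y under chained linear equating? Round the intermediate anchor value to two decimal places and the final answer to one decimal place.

Form X → anchor (Group 1): v = (4.9/7.0)(61 − 73.6) + 18.0 = 9.18
anchor → Form Y (Group 2): y = (6.0/6.0)(9.18 − 15.7) + 71.6 = 65.1

65.1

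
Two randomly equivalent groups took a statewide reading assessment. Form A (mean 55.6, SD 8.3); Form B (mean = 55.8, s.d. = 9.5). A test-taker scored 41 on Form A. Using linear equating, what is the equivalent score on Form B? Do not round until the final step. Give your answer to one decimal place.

39.1

Linear equating: y = (SD_Y/SD_X)(x − M_X) + M_Y
y = (9.5/8.3)(41 − 55.6) + 55.8
y = 1.144578 × -14.6 + 55.8 = -16.7108 + 55.8 = 39.1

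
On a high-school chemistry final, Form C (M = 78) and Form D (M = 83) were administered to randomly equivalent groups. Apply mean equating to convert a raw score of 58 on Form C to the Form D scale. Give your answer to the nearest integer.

63

Mean equating: y = x + (M_Y − M_X) = 58 + (83 − 78) = 63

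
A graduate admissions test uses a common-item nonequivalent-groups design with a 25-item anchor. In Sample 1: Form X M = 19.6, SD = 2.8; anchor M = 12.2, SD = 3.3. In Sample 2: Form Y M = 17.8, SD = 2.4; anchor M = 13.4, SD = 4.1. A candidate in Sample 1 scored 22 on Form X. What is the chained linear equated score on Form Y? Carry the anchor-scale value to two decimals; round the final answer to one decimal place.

18.8

Form X → anchor (Sample 1): v = (3.3/2.8)(22 − 19.6) + 12.2 = 15.03
anchor → Form Y (Sample 2): y = (2.4/4.1)(15.03 − 13.4) + 17.8 = 18.8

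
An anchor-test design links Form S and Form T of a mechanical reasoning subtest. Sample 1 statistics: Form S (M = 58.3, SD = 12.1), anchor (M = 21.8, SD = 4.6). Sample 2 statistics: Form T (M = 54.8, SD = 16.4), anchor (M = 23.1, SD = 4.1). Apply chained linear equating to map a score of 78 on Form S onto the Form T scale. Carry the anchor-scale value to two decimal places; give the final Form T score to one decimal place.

Form S → anchor (Sample 1): v = (4.6/12.1)(78 − 58.3) + 21.8 = 29.29
anchor → Form T (Sample 2): y = (16.4/4.1)(29.29 − 23.1) + 54.8 = 79.6

79.6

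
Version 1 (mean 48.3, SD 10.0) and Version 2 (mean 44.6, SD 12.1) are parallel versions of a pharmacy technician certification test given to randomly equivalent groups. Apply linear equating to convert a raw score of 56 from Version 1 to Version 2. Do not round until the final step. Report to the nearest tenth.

Linear equating: y = (SD_Y/SD_X)(x − M_X) + M_Y
y = (12.1/10.0)(56 − 48.3) + 44.6
y = 1.210000 × 7.7 + 44.6 = 9.3170 + 44.6 = 53.9

53.9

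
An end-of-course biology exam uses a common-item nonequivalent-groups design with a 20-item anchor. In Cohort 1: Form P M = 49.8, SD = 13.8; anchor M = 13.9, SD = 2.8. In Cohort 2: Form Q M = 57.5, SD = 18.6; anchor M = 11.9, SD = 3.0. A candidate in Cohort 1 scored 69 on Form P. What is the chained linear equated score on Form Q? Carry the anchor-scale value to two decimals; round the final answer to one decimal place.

Form P → anchor (Cohort 1): v = (2.8/13.8)(69 − 49.8) + 13.9 = 17.80
anchor → Form Q (Cohort 2): y = (18.6/3.0)(17.80 − 11.9) + 57.5 = 94.1

94.1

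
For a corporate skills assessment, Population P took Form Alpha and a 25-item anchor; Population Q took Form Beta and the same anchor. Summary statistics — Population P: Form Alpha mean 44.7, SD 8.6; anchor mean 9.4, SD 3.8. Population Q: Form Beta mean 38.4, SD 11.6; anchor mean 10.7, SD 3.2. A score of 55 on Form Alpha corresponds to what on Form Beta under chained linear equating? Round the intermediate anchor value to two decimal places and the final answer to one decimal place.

50.2

Form Alpha → anchor (Population P): v = (3.8/8.6)(55 − 44.7) + 9.4 = 13.95
anchor → Form Beta (Population Q): y = (11.6/3.2)(13.95 − 10.7) + 38.4 = 50.2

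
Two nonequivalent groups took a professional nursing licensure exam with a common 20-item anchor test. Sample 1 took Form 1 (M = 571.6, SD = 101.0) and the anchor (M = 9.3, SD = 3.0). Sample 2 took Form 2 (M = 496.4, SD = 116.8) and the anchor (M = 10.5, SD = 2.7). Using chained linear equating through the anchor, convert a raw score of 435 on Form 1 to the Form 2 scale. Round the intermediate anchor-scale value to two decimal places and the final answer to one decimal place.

Form 1 → anchor (Sample 1): v = (3.0/101.0)(435 − 571.6) + 9.3 = 5.24
anchor → Form 2 (Sample 2): y = (116.8/2.7)(5.24 − 10.5) + 496.4 = 268.9

268.9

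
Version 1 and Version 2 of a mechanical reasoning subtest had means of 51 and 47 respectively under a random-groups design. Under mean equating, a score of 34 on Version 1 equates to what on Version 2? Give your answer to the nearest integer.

Mean equating: y = x + (M_Y − M_X) = 34 + (47 − 51) = 30

30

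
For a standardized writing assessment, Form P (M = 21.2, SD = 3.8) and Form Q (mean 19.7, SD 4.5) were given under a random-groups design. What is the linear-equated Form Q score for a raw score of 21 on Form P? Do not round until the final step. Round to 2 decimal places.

19.46

Linear equating: y = (SD_Y/SD_X)(x − M_X) + M_Y
y = (4.5/3.8)(21 − 21.2) + 19.7
y = 1.184211 × -0.2 + 19.7 = -0.2368 + 19.7 = 19.46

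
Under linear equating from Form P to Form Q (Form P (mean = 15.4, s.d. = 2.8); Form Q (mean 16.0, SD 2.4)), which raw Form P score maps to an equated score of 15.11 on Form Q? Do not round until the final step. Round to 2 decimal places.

Invert y = (SD_Y/SD_X)(x − M_X) + M_Y:
x = (SD_X/SD_Y)(y − M_Y) + M_X = (2.8/2.4)(15.11 − 16.0) + 15.4
x = 1.166667 × -0.890 + 15.4 = 14.36

14.36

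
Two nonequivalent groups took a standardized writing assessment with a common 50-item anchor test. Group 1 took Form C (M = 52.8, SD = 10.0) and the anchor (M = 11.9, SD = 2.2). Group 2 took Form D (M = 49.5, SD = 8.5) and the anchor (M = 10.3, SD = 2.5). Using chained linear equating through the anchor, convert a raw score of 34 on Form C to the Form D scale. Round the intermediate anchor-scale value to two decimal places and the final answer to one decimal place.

40.9

Form C → anchor (Group 1): v = (2.2/10.0)(34 − 52.8) + 11.9 = 7.76
anchor → Form D (Group 2): y = (8.5/2.5)(7.76 − 10.3) + 49.5 = 40.9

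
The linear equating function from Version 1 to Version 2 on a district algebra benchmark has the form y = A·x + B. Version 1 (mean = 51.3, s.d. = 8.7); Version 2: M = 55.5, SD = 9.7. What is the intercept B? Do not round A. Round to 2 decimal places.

A = SD_Y / SD_X = 9.7 / 8.7 = 1.114943
B = M_Y − A·M_X = 55.5 − 1.114943 × 51.3 = -1.70

-1.70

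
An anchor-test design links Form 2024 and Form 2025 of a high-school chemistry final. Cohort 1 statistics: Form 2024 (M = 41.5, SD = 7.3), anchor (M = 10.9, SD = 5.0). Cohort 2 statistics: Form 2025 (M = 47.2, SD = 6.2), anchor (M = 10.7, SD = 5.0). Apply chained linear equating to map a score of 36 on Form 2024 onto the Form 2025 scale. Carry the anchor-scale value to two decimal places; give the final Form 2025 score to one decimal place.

42.8

Form 2024 → anchor (Cohort 1): v = (5.0/7.3)(36 − 41.5) + 10.9 = 7.13
anchor → Form 2025 (Cohort 2): y = (6.2/5.0)(7.13 − 10.7) + 47.2 = 42.8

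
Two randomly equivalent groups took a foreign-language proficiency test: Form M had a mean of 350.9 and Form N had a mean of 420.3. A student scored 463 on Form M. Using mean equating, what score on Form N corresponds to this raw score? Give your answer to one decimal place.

Mean equating: y = x + (M_Y − M_X) = 463 + (420.3 − 350.9) = 532.4

532.4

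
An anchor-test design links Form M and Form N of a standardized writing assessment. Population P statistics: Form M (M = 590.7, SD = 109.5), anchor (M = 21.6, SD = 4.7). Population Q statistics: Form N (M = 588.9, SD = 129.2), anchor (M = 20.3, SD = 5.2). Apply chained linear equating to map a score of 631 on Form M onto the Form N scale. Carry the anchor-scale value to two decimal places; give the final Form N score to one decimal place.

664.2

Form M → anchor (Population P): v = (4.7/109.5)(631 − 590.7) + 21.6 = 23.33
anchor → Form N (Population Q): y = (129.2/5.2)(23.33 − 20.3) + 588.9 = 664.2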